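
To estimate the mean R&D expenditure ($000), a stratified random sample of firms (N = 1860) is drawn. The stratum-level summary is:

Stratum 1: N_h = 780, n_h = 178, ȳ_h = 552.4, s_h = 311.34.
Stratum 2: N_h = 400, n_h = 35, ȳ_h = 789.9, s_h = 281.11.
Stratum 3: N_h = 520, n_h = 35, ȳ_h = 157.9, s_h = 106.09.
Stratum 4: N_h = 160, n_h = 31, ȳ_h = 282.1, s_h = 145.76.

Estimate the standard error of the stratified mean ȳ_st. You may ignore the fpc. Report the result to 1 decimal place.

SE(ȳ_st) ≈ 15.2

V̂(ȳ_st) = Σ W_h² s_h²/n_h, with W_h = N_h/N and N = 1860:
  stratum 1: (780/1860)²·311.34²/178 = 95.7664
  stratum 2: (400/1860)²·281.11²/35 = 104.419
  stratum 3: (520/1860)²·106.09²/35 = 25.134
  stratum 4: (160/1860)²·145.76²/31 = 5.07141
V̂(ȳ_st) = 230.391
SE(ȳ_st) = √230.391 = 15.1786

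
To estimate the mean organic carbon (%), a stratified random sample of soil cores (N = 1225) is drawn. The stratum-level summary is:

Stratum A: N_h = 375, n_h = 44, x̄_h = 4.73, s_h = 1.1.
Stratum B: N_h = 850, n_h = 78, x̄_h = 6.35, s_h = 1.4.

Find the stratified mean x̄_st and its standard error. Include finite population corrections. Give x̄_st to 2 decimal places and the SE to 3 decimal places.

x̄_st ≈ 5.85, SE ≈ 0.115

x̄_st = Σ W_h x̄_h = (375·4.73 + 850·6.35)/1225 = 5.85408
V̂(x̄_st) = Σ W_h² (1 − n_h/N_h) s_h²/n_h, with W_h = N_h/N and N = 1225:
  stratum A: (375/1225)²·(1 − 44/375)·1.1²/44 = 0.00227468
  stratum B: (850/1225)²·(1 − 78/850)·1.4²/78 = 0.0109882
V̂(x̄_st) = 0.0132629
SE(x̄_st) = √0.0132629 = 0.115164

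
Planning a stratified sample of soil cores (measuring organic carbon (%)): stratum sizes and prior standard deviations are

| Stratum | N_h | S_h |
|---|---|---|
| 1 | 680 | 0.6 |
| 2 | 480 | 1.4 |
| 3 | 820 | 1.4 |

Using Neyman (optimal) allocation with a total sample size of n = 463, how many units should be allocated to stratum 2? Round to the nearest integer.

Neyman allocation: n_h = n · N_h S_h / Σ N_i S_i, with n = 463.
  stratum 1: N_h·S_h = 680·0.6 = 408.00
  stratum 2: N_h·S_h = 480·1.4 = 672.00
  stratum 3: N_h·S_h = 820·1.4 = 1148.00
Σ N_h S_h = 2228.00
n for stratum 2 = 463·672.00/2228.00 = 139.648 → 140

140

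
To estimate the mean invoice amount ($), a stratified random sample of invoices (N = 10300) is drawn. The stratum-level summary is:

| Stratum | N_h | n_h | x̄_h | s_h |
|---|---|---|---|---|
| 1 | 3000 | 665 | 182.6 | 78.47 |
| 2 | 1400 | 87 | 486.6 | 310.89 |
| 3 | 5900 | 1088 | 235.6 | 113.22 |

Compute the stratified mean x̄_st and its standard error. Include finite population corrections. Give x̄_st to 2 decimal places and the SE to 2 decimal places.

x̄_st ≈ 254.28, SE ≈ 4.80

x̄_st = Σ W_h x̄_h = (3000·182.6 + 1400·486.6 + 5900·235.6)/10300 = 254.27961
V̂(x̄_st) = Σ W_h² (1 − n_h/N_h) s_h²/n_h, with W_h = N_h/N and N = 10300:
  stratum 1: (3000/10300)²·(1 − 665/3000)·78.47²/665 = 0.611391
  stratum 2: (1400/10300)²·(1 − 87/1400)·310.89²/87 = 19.2492
  stratum 3: (5900/10300)²·(1 − 1088/5900)·113.22²/1088 = 3.15298
V̂(x̄_st) = 23.0136
SE(x̄_st) = √23.0136 = 4.79725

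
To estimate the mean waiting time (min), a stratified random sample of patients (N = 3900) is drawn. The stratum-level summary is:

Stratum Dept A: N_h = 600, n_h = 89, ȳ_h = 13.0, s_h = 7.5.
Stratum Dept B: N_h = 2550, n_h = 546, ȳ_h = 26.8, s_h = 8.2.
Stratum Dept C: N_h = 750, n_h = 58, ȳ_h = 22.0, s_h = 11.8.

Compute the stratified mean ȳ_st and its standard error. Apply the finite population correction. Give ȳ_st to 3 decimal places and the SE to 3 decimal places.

ȳ_st = Σ W_h ȳ_h = (600·13.0 + 2550·26.8 + 750·22.0)/3900 = 23.75385
V̂(ȳ_st) = Σ W_h² (1 − n_h/N_h) s_h²/n_h, with W_h = N_h/N and N = 3900:
  stratum Dept A: (600/3900)²·(1 − 89/600)·7.5²/89 = 0.0127402
  stratum Dept B: (2550/3900)²·(1 − 546/2550)·8.2²/546 = 0.0413755
  stratum Dept C: (750/3900)²·(1 − 58/750)·11.8²/58 = 0.081917
V̂(ȳ_st) = 0.136033
SE(ȳ_st) = √0.136033 = 0.368826

ȳ_st ≈ 23.754, SE ≈ 0.369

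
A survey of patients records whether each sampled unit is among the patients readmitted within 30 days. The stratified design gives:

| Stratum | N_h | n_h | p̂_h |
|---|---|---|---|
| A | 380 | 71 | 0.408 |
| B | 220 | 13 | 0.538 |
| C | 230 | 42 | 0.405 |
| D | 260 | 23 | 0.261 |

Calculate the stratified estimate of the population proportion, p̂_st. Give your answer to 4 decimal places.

N = 1090; stratum weights W_h = N_h/N.
p̂_st = Σ W_h p̂_h = (380·0.408 + 220·0.538 + 230·0.405 + 260·0.261)/1090 = 0.39854

p̂_st ≈ 0.3985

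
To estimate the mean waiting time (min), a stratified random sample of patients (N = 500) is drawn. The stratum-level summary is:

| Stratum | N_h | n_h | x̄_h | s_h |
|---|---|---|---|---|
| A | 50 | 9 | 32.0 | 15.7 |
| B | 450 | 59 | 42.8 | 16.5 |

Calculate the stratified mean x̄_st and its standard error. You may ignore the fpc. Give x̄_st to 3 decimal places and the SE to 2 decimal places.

x̄_st ≈ 41.720, SE ≈ 2.00

x̄_st = Σ W_h x̄_h = (50·32.0 + 450·42.8)/500 = 41.72000
V̂(x̄_st) = Σ W_h² s_h²/n_h, with W_h = N_h/N and N = 500:
  stratum A: (50/500)²·15.7²/9 = 0.273878
  stratum B: (450/500)²·16.5²/59 = 3.73767
V̂(x̄_st) = 4.01155
SE(x̄_st) = √4.01155 = 2.00288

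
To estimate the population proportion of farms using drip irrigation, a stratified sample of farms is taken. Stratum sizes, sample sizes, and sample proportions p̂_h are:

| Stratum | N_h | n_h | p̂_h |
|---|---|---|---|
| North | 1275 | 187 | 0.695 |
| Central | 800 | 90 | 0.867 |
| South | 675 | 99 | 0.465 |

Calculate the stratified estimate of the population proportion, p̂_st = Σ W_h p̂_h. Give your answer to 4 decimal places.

N = 2750; stratum weights W_h = N_h/N.
p̂_st = Σ W_h p̂_h = (1275·0.695 + 800·0.867 + 675·0.465)/2750 = 0.68858

p̂_st ≈ 0.6886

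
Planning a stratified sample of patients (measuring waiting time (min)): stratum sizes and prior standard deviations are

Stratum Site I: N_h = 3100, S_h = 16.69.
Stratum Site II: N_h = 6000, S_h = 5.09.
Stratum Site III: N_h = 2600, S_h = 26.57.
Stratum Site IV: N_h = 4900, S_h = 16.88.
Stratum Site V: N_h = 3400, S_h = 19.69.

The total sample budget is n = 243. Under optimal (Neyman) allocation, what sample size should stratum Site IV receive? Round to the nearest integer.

Neyman allocation: n_h = n · N_h S_h / Σ N_i S_i, with n = 243.
  stratum Site I: N_h·S_h = 3100·16.69 = 51739.00
  stratum Site II: N_h·S_h = 6000·5.09 = 30540.00
  stratum Site III: N_h·S_h = 2600·26.57 = 69082.00
  stratum Site IV: N_h·S_h = 4900·16.88 = 82712.00
  stratum Site V: N_h·S_h = 3400·19.69 = 66946.00
Σ N_h S_h = 301019.00
n for stratum Site IV = 243·82712.00/301019.00 = 66.770 → 67

67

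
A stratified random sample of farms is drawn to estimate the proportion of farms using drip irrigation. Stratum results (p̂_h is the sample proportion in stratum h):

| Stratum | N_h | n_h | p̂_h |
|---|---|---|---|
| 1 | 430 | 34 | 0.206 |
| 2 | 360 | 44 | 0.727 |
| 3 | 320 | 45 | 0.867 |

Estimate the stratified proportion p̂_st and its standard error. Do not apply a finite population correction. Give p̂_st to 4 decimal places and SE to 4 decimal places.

p̂_st ≈ 0.5655, SE ≈ 0.0380

N = 1110; stratum weights W_h = N_h/N.
p̂_st = Σ W_h p̂_h = (430·0.206 + 360·0.727 + 320·0.867)/1110 = 0.56553
V̂(p̂_st) = Σ W_h² p̂_h(1−p̂_h)/(n_h−1):
  stratum 1: (430/1110)²·0.206·0.794/33 = 0.000743815
  stratum 2: (360/1110)²·0.727·0.273/43 = 0.000485498
  stratum 3: (320/1110)²·0.867·0.133/44 = 0.000217807
V̂(p̂_st) = 0.00144712; SE = √V̂ = 0.038041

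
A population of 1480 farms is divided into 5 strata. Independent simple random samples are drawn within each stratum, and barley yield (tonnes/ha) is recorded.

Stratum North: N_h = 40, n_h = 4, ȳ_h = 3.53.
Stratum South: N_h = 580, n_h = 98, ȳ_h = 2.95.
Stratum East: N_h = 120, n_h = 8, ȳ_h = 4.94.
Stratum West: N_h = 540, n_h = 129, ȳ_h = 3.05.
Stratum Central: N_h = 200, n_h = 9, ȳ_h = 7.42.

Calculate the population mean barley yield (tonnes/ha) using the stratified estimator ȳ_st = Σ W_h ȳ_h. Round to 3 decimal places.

N = Σ N_h = 1480. Stratum weights W_h = N_h/N.
ȳ_st = (40·3.53 + 580·2.95 + 120·4.94 + 540·3.05 + 200·7.42) / 1480 = 3.76757

ȳ_st ≈ 3.768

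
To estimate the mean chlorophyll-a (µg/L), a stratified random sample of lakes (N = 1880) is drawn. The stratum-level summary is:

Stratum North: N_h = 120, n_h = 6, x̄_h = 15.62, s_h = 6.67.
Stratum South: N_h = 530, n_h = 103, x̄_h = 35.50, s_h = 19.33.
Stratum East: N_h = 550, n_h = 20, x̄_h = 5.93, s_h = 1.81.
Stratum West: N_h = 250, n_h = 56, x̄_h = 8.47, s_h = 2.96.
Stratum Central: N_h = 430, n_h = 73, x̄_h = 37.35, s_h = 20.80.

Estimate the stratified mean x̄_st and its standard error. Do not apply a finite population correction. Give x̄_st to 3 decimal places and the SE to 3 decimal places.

x̄_st ≈ 22.409, SE ≈ 0.803

x̄_st = Σ W_h x̄_h = (120·15.62 + 530·35.50 + 550·5.93 + 250·8.47 + 430·37.35)/1880 = 22.40899
V̂(x̄_st) = Σ W_h² s_h²/n_h, with W_h = N_h/N and N = 1880:
  stratum North: (120/1880)²·6.67²/6 = 0.0302098
  stratum South: (530/1880)²·19.33²/103 = 0.288312
  stratum East: (550/1880)²·1.81²/20 = 0.0140196
  stratum West: (250/1880)²·2.96²/56 = 0.00276668
  stratum Central: (430/1880)²·20.80²/73 = 0.310045
V̂(x̄_st) = 0.645353
SE(x̄_st) = √0.645353 = 0.803339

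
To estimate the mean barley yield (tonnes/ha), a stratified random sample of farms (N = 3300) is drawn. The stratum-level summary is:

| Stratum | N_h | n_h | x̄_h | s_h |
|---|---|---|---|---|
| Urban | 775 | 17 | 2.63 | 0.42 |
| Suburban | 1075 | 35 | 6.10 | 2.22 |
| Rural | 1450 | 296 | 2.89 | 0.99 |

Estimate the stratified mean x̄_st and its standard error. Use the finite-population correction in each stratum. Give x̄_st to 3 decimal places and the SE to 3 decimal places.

x̄_st = Σ W_h x̄_h = (775·2.63 + 1075·6.10 + 1450·2.89)/3300 = 3.87462
V̂(x̄_st) = Σ W_h² (1 − n_h/N_h) s_h²/n_h, with W_h = N_h/N and N = 3300:
  stratum Urban: (775/3300)²·(1 − 17/775)·0.42²/17 = 0.000559748
  stratum Suburban: (1075/3300)²·(1 − 35/1075)·2.22²/35 = 0.0144561
  stratum Rural: (1450/3300)²·(1 − 296/1450)·0.99²/296 = 0.000508774
V̂(x̄_st) = 0.0155246
SE(x̄_st) = √0.0155246 = 0.124598

x̄_st ≈ 3.875, SE ≈ 0.125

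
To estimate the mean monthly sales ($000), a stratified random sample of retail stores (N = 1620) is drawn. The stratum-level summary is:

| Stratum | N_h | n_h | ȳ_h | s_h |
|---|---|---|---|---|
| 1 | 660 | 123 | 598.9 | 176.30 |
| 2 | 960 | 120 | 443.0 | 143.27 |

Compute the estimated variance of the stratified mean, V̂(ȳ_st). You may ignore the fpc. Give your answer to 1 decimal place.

V̂(ȳ_st) ≈ 102.0

V̂(ȳ_st) = Σ W_h² s_h²/n_h, with W_h = N_h/N and N = 1620:
  stratum 1: (660/1620)²·176.30²/123 = 41.9428
  stratum 2: (960/1620)²·143.27²/120 = 60.0678
V̂(ȳ_st) = 102.011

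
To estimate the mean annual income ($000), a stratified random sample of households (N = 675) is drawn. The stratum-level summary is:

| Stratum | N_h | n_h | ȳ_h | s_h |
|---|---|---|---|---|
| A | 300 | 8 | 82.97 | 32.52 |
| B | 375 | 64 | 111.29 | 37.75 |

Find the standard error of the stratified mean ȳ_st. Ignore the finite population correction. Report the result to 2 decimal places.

V̂(ȳ_st) = Σ W_h² s_h²/n_h, with W_h = N_h/N and N = 675:
  stratum A: (300/675)²·32.52²/8 = 26.1124
  stratum B: (375/675)²·37.75²/64 = 6.87241
V̂(ȳ_st) = 32.9848
SE(ȳ_st) = √32.9848 = 5.74324

SE(ȳ_st) ≈ 5.74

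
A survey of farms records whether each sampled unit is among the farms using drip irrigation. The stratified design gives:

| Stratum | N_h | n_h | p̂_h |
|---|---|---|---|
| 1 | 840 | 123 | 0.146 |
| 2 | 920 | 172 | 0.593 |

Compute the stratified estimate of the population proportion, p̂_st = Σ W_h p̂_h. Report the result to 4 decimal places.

N = 1760; stratum weights W_h = N_h/N.
p̂_st = Σ W_h p̂_h = (840·0.146 + 920·0.593)/1760 = 0.37966

p̂_st ≈ 0.3797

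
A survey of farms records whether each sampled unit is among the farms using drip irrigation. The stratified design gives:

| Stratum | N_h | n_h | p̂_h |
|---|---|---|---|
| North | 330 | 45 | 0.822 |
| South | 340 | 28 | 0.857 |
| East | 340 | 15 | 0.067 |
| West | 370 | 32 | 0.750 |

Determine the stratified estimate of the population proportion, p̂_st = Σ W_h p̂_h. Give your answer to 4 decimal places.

N = 1380; stratum weights W_h = N_h/N.
p̂_st = Σ W_h p̂_h = (330·0.822 + 340·0.857 + 340·0.067 + 370·0.750)/1380 = 0.62530

p̂_st ≈ 0.6253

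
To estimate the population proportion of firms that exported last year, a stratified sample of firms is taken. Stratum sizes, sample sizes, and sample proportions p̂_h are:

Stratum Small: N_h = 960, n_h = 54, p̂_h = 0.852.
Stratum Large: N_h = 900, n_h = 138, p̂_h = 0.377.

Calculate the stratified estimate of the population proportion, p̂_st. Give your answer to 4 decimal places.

N = 1860; stratum weights W_h = N_h/N.
p̂_st = Σ W_h p̂_h = (960·0.852 + 900·0.377)/1860 = 0.62216

p̂_st ≈ 0.6222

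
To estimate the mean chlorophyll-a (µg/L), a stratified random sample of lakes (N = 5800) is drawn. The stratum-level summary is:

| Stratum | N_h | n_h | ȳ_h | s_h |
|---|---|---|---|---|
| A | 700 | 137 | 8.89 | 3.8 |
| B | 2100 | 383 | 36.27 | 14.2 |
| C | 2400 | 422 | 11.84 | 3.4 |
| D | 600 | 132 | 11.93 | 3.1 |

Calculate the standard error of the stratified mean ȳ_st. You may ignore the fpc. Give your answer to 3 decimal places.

V̂(ȳ_st) = Σ W_h² s_h²/n_h, with W_h = N_h/N and N = 5800:
  stratum A: (700/5800)²·3.8²/137 = 0.00153528
  stratum B: (2100/5800)²·14.2²/383 = 0.0690177
  stratum C: (2400/5800)²·3.4²/422 = 0.00469042
  stratum D: (600/5800)²·3.1²/132 = 0.000779105
V̂(ȳ_st) = 0.0760225
SE(ȳ_st) = √0.0760225 = 0.275722

SE(ȳ_st) ≈ 0.276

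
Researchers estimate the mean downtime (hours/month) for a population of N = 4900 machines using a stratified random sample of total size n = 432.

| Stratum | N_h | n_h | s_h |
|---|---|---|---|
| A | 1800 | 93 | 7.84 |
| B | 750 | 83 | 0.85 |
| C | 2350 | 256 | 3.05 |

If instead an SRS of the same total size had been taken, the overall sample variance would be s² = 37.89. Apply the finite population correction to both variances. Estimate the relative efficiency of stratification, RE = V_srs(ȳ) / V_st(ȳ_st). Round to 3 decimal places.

RE ≈ 0.867

V̂(ȳ_st) = Σ W_h² (1 − n_h/N_h) s_h²/n_h, with W_h = N_h/N and N = 4900:
  stratum A: (1800/4900)²·(1 − 93/1800)·7.84²/93 = 0.0845791
  stratum B: (750/4900)²·(1 − 83/750)·0.85²/83 = 0.000181366
  stratum C: (2350/4900)²·(1 − 256/2350)·3.05²/256 = 0.00744753
V_st = 0.092208
V_srs = (1 − 432/4900)·37.89/432 = 0.0799757
Relative efficiency = V_srs / V_st = 0.0799757/0.092208 = 0.8673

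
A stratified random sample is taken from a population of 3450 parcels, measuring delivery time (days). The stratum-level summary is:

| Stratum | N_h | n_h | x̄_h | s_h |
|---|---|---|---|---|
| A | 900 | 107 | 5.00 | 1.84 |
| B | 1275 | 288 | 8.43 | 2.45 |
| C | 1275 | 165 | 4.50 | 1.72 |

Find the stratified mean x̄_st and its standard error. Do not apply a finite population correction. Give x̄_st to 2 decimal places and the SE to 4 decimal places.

x̄_st ≈ 6.08, SE ≈ 0.0863

x̄_st = Σ W_h x̄_h = (900·5.00 + 1275·8.43 + 1275·4.50)/3450 = 6.08283
V̂(x̄_st) = Σ W_h² s_h²/n_h, with W_h = N_h/N and N = 3450:
  stratum A: (900/3450)²·1.84²/107 = 0.00215327
  stratum B: (1275/3450)²·2.45²/288 = 0.00284657
  stratum C: (1275/3450)²·1.72²/165 = 0.00244881
V̂(x̄_st) = 0.00744865
SE(x̄_st) = √0.00744865 = 0.0863056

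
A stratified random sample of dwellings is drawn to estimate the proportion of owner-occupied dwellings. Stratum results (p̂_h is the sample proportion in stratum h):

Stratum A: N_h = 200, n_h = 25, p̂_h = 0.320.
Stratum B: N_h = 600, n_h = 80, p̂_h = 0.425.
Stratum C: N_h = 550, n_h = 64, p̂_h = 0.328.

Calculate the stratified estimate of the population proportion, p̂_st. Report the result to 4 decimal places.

N = 1350; stratum weights W_h = N_h/N.
p̂_st = Σ W_h p̂_h = (200·0.320 + 600·0.425 + 550·0.328)/1350 = 0.36993

p̂_st ≈ 0.3699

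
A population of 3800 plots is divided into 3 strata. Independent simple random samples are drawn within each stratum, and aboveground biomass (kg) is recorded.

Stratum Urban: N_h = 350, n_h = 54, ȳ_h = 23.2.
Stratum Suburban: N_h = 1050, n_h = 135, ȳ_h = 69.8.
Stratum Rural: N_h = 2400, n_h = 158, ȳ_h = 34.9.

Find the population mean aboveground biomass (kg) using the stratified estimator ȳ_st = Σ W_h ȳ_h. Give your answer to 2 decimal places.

ȳ_st ≈ 43.47

N = Σ N_h = 3800. Stratum weights W_h = N_h/N.
ȳ_st = (350·23.2 + 1050·69.8 + 2400·34.9) / 3800 = 43.4658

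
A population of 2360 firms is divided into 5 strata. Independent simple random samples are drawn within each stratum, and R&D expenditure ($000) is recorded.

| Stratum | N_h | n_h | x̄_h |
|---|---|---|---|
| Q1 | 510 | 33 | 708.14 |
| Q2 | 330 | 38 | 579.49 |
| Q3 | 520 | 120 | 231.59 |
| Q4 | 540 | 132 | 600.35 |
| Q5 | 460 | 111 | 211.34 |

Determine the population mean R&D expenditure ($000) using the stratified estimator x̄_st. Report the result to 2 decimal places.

N = Σ N_h = 2360. Stratum weights W_h = N_h/N.
x̄_st = (510·708.14 + 330·579.49 + 520·231.59 + 540·600.35 + 460·211.34) / 2360 = 463.6506

x̄_st ≈ 463.65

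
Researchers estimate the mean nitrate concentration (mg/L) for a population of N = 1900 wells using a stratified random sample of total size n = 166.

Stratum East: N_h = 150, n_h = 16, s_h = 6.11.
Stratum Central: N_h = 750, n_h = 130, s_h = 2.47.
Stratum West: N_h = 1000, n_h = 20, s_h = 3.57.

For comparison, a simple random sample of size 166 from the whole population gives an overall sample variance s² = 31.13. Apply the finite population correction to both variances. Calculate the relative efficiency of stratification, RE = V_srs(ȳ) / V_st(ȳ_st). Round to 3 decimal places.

RE ≈ 0.891

V̂(ȳ_st) = Σ W_h² (1 − n_h/N_h) s_h²/n_h, with W_h = N_h/N and N = 1900:
  stratum East: (150/1900)²·(1 − 16/150)·6.11²/16 = 0.0129913
  stratum Central: (750/1900)²·(1 − 130/750)·2.47²/130 = 0.006045
  stratum West: (1000/1900)²·(1 − 20/1000)·3.57²/20 = 0.172992
V_st = 0.192028
V_srs = (1 − 166/1900)·31.13/166 = 0.171146
Relative efficiency = V_srs / V_st = 0.171146/0.192028 = 0.8913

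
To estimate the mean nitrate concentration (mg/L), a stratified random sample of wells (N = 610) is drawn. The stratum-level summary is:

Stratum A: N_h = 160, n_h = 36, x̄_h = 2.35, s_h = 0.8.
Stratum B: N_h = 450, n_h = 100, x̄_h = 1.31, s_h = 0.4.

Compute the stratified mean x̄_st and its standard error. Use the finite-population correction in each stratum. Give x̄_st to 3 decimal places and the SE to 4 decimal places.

x̄_st = Σ W_h x̄_h = (160·2.35 + 450·1.31)/610 = 1.58279
V̂(x̄_st) = Σ W_h² (1 − n_h/N_h) s_h²/n_h, with W_h = N_h/N and N = 610:
  stratum A: (160/610)²·(1 − 36/160)·0.8²/36 = 0.000947893
  stratum B: (450/610)²·(1 − 100/450)·0.4²/100 = 0.000677237
V̂(x̄_st) = 0.00162513
SE(x̄_st) = √0.00162513 = 0.0403129

x̄_st ≈ 1.583, SE ≈ 0.0403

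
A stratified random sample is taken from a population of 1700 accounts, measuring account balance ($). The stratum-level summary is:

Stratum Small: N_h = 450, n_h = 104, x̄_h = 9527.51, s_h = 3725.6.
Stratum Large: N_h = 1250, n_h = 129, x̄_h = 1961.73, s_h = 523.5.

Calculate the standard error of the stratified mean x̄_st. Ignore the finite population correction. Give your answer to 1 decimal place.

SE(x̄_st) ≈ 102.5

V̂(x̄_st) = Σ W_h² s_h²/n_h, with W_h = N_h/N and N = 1700:
  stratum Small: (450/1700)²·3725.6²/104 = 9351.61
  stratum Large: (1250/1700)²·523.5²/129 = 1148.59
V̂(x̄_st) = 10500.2
SE(x̄_st) = √10500.2 = 102.47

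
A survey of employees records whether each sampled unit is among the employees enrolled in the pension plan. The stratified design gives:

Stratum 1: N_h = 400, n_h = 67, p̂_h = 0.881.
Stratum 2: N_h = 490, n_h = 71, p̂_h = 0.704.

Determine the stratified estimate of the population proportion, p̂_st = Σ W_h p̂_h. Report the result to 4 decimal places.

N = 890; stratum weights W_h = N_h/N.
p̂_st = Σ W_h p̂_h = (400·0.881 + 490·0.704)/890 = 0.78355

p̂_st ≈ 0.7836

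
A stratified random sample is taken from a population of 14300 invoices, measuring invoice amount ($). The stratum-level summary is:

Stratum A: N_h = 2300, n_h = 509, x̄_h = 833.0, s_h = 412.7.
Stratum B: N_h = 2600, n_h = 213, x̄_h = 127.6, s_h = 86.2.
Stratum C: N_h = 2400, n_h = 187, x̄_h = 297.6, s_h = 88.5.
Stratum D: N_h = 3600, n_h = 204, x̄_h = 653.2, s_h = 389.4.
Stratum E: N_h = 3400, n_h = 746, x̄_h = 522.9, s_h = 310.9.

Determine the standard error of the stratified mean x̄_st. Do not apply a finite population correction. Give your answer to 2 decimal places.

SE(x̄_st) ≈ 8.09

V̂(x̄_st) = Σ W_h² s_h²/n_h, with W_h = N_h/N and N = 14300:
  stratum A: (2300/14300)²·412.7²/509 = 8.65635
  stratum B: (2600/14300)²·86.2²/213 = 1.15321
  stratum C: (2400/14300)²·88.5²/187 = 1.17976
  stratum D: (3600/14300)²·389.4²/204 = 47.108
  stratum E: (3400/14300)²·310.9²/746 = 7.32468
V̂(x̄_st) = 65.422
SE(x̄_st) = √65.422 = 8.08839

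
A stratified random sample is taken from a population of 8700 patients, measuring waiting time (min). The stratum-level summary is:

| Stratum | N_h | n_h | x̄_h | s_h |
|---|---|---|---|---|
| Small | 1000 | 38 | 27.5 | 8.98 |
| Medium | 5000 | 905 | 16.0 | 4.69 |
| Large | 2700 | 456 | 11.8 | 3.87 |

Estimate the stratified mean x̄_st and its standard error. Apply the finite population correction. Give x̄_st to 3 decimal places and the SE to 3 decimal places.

x̄_st = Σ W_h x̄_h = (1000·27.5 + 5000·16.0 + 2700·11.8)/8700 = 16.01839
V̂(x̄_st) = Σ W_h² (1 − n_h/N_h) s_h²/n_h, with W_h = N_h/N and N = 8700:
  stratum Small: (1000/8700)²·(1 − 38/1000)·8.98²/38 = 0.0269715
  stratum Medium: (5000/8700)²·(1 − 905/5000)·4.69²/905 = 0.0065748
  stratum Large: (2700/8700)²·(1 − 456/2700)·3.87²/456 = 0.00262909
V̂(x̄_st) = 0.0361754
SE(x̄_st) = √0.0361754 = 0.190198

x̄_st ≈ 16.018, SE ≈ 0.190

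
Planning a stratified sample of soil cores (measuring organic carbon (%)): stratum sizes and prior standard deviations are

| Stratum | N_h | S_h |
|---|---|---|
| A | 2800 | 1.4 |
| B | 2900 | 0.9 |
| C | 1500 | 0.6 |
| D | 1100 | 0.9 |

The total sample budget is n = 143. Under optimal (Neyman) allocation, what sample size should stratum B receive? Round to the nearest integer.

44

Neyman allocation: n_h = n · N_h S_h / Σ N_i S_i, with n = 143.
  stratum A: N_h·S_h = 2800·1.4 = 3920.00
  stratum B: N_h·S_h = 2900·0.9 = 2610.00
  stratum C: N_h·S_h = 1500·0.6 = 900.00
  stratum D: N_h·S_h = 1100·0.9 = 990.00
Σ N_h S_h = 8420.00
n for stratum B = 143·2610.00/8420.00 = 44.327 → 44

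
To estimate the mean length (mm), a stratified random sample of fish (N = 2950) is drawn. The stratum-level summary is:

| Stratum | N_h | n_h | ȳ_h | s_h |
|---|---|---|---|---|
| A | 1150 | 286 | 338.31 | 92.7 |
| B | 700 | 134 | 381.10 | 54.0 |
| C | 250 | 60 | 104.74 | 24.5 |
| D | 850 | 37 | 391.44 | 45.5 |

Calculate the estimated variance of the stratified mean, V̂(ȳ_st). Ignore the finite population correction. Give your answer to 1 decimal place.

V̂(ȳ_st) ≈ 10.5

V̂(ȳ_st) = Σ W_h² s_h²/n_h, with W_h = N_h/N and N = 2950:
  stratum A: (1150/2950)²·92.7²/286 = 4.5661
  stratum B: (700/2950)²·54.0²/134 = 1.22528
  stratum C: (250/2950)²·24.5²/60 = 0.0718484
  stratum D: (850/2950)²·45.5²/37 = 4.64531
V̂(ȳ_st) = 10.5085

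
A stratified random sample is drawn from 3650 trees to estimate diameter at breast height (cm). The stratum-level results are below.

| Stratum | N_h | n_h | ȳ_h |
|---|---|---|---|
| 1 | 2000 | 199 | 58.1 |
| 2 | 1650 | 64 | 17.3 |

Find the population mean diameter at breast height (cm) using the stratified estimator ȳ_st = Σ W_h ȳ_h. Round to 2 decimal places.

ȳ_st ≈ 39.66

N = Σ N_h = 3650. Stratum weights W_h = N_h/N.
ȳ_st = (2000·58.1 + 1650·17.3) / 3650 = 39.6562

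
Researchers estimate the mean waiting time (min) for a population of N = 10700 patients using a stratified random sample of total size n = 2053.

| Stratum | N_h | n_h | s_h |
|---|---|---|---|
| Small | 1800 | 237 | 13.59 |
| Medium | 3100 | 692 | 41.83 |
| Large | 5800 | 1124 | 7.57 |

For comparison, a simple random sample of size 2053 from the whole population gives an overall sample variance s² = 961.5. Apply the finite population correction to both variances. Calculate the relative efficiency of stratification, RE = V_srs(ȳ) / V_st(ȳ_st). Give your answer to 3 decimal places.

V̂(ȳ_st) = Σ W_h² (1 − n_h/N_h) s_h²/n_h, with W_h = N_h/N and N = 10700:
  stratum Small: (1800/10700)²·(1 − 237/1800)·13.59²/237 = 0.0191494
  stratum Medium: (3100/10700)²·(1 − 692/3100)·41.83²/692 = 0.164862
  stratum Large: (5800/10700)²·(1 − 1124/5800)·7.57²/1124 = 0.012077
V_st = 0.196088
V_srs = (1 − 2053/10700)·961.5/2053 = 0.378479
Relative efficiency = V_srs / V_st = 0.378479/0.196088 = 1.9301

RE ≈ 1.930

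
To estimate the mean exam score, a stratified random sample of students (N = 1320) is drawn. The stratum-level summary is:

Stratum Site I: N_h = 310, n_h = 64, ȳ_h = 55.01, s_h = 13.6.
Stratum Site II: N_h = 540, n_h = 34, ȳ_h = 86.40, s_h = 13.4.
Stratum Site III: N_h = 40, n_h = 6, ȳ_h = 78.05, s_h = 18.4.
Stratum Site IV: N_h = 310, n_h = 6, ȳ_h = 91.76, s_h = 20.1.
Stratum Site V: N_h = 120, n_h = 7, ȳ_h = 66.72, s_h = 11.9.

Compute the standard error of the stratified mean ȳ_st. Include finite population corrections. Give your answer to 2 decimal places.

SE(ȳ_st) ≈ 2.19

V̂(ȳ_st) = Σ W_h² (1 − n_h/N_h) s_h²/n_h, with W_h = N_h/N and N = 1320:
  stratum Site I: (310/1320)²·(1 − 64/310)·13.6²/64 = 0.126487
  stratum Site II: (540/1320)²·(1 − 34/540)·13.4²/34 = 0.828184
  stratum Site III: (40/1320)²·(1 − 6/40)·18.4²/6 = 0.0440429
  stratum Site IV: (310/1320)²·(1 − 6/310)·20.1²/6 = 3.6419
  stratum Site V: (120/1320)²·(1 − 7/120)·11.9²/7 = 0.157437
V̂(ȳ_st) = 4.79805
SE(ȳ_st) = √4.79805 = 2.19045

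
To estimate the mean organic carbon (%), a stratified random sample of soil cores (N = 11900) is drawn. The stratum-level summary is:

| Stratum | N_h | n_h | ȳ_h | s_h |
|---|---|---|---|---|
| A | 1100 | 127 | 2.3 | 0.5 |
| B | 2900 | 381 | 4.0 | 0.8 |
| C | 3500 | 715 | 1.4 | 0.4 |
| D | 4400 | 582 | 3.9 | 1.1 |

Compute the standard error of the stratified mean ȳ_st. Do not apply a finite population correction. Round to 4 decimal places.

V̂(ȳ_st) = Σ W_h² s_h²/n_h, with W_h = N_h/N and N = 11900:
  stratum A: (1100/11900)²·0.5²/127 = 1.68201e-05
  stratum B: (2900/11900)²·0.8²/381 = 9.97601e-05
  stratum C: (3500/11900)²·0.4²/715 = 1.93578e-05
  stratum D: (4400/11900)²·1.1²/582 = 0.000284233
V̂(ȳ_st) = 0.000420171
SE(ȳ_st) = √0.000420171 = 0.0204981

SE(ȳ_st) ≈ 0.0205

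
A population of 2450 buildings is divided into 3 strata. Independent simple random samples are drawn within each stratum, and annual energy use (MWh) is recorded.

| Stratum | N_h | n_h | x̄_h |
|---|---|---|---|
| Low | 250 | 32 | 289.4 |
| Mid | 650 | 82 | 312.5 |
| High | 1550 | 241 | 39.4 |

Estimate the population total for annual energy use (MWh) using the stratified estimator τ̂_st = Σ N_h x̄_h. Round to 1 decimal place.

τ̂_st = Σ N_h x̄_h = 250·289.4 + 650·312.5 + 1550·39.4 = 336545.0

τ̂_st ≈ 336545.0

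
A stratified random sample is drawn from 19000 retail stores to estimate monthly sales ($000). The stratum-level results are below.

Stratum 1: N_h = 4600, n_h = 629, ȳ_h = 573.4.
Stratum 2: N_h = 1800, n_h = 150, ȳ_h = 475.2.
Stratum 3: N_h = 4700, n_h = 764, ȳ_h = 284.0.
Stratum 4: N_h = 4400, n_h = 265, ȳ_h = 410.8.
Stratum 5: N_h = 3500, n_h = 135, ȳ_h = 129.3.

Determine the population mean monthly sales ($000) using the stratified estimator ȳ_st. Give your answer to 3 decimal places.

N = Σ N_h = 19000. Stratum weights W_h = N_h/N.
ȳ_st = (4600·573.4 + 1800·475.2 + 4700·284.0 + 4400·410.8 + 3500·129.3) / 19000 = 373.04579

ȳ_st ≈ 373.046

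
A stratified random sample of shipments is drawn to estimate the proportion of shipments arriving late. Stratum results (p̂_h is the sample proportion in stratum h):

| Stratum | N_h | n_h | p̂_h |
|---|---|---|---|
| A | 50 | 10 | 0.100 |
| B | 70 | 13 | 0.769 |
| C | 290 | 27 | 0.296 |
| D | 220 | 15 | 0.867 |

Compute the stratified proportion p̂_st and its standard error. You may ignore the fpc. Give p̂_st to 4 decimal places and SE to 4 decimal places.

p̂_st ≈ 0.5324, SE ≈ 0.0543

N = 630; stratum weights W_h = N_h/N.
p̂_st = Σ W_h p̂_h = (50·0.100 + 70·0.769 + 290·0.296 + 220·0.867)/630 = 0.53240
V̂(p̂_st) = Σ W_h² p̂_h(1−p̂_h)/(n_h−1):
  stratum A: (50/630)²·0.100·0.900/9 = 6.29882e-05
  stratum B: (70/630)²·0.769·0.231/12 = 0.000182756
  stratum C: (290/630)²·0.296·0.704/26 = 0.00169827
  stratum D: (220/630)²·0.867·0.133/14 = 0.0010044
V̂(p̂_st) = 0.00294841; SE = √V̂ = 0.0542993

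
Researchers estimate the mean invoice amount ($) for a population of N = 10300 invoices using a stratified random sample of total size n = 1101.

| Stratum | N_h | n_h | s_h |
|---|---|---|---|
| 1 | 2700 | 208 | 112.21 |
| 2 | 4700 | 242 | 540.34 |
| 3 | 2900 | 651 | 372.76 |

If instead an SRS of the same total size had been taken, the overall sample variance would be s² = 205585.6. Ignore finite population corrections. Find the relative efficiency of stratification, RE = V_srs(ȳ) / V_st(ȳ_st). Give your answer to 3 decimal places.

RE ≈ 0.686

V̂(ȳ_st) = Σ W_h² s_h²/n_h, with W_h = N_h/N and N = 10300:
  stratum 1: (2700/10300)²·112.21²/208 = 4.15961
  stratum 2: (4700/10300)²·540.34²/242 = 251.212
  stratum 3: (2900/10300)²·372.76²/651 = 16.92
V_st = 272.291
V_srs = s²/n = 205585.6/1101 = 186.726
Relative efficiency = V_srs / V_st = 186.726/272.291 = 0.6858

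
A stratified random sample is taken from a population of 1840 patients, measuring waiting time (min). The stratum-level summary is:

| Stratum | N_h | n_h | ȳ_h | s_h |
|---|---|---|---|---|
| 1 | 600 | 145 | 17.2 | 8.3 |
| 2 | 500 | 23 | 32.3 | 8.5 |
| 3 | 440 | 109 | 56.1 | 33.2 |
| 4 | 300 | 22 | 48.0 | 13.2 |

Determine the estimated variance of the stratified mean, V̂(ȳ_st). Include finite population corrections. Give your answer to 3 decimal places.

V̂(ȳ_st) ≈ 0.890

V̂(ȳ_st) = Σ W_h² (1 − n_h/N_h) s_h²/n_h, with W_h = N_h/N and N = 1840:
  stratum 1: (600/1840)²·(1 − 145/600)·8.3²/145 = 0.0383103
  stratum 2: (500/1840)²·(1 − 23/500)·8.5²/23 = 0.22129
  stratum 3: (440/1840)²·(1 − 109/440)·33.2²/109 = 0.435005
  stratum 4: (300/1840)²·(1 − 22/300)·13.2²/22 = 0.195099
V̂(ȳ_st) = 0.889705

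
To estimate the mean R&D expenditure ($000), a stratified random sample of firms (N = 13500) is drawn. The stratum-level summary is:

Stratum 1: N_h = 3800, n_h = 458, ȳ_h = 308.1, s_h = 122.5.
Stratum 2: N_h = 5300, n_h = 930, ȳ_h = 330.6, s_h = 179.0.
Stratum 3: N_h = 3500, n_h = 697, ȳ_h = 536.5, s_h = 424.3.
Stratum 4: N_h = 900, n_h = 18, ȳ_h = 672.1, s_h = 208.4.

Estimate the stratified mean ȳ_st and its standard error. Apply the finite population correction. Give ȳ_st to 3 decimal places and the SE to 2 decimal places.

ȳ_st = Σ W_h ȳ_h = (3800·308.1 + 5300·330.6 + 3500·536.5 + 900·672.1)/13500 = 400.41481
V̂(ȳ_st) = Σ W_h² (1 − n_h/N_h) s_h²/n_h, with W_h = N_h/N and N = 13500:
  stratum 1: (3800/13500)²·(1 − 458/3800)·122.5²/458 = 2.28312
  stratum 2: (5300/13500)²·(1 − 930/5300)·179.0²/930 = 4.37837
  stratum 3: (3500/13500)²·(1 − 697/3500)·424.3²/697 = 13.9039
  stratum 4: (900/13500)²·(1 − 18/900)·208.4²/18 = 10.5091
V̂(ȳ_st) = 31.0745
SE(ȳ_st) = √31.0745 = 5.57445

ȳ_st ≈ 400.415, SE ≈ 5.57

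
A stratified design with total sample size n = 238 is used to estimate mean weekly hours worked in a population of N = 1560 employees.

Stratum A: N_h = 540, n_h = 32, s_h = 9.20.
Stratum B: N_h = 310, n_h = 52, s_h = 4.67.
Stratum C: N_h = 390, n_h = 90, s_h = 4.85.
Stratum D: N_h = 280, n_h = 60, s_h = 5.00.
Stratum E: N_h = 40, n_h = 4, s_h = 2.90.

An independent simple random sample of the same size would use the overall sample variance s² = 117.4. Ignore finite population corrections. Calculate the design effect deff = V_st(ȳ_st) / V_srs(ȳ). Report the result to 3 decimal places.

deff ≈ 0.739

V̂(ȳ_st) = Σ W_h² s_h²/n_h, with W_h = N_h/N and N = 1560:
  stratum A: (540/1560)²·9.20²/32 = 0.31693
  stratum B: (310/1560)²·4.67²/52 = 0.0165617
  stratum C: (390/1560)²·4.85²/90 = 0.0163351
  stratum D: (280/1560)²·5.00²/60 = 0.0134232
  stratum E: (40/1560)²·2.90²/4 = 0.00138231
V_st = 0.364633
V_srs = s²/n = 117.4/238 = 0.493277
deff = V_st / V_srs = 0.364633/0.493277 = 0.7392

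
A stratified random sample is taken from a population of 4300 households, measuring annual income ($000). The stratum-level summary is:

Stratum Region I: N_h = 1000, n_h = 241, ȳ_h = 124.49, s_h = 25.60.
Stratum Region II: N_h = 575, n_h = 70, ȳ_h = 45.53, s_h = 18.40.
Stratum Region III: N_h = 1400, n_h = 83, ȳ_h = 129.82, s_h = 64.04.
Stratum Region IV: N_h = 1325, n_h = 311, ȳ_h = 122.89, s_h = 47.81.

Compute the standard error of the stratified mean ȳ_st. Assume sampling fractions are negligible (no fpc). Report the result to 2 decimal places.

SE(ȳ_st) ≈ 2.48

V̂(ȳ_st) = Σ W_h² s_h²/n_h, with W_h = N_h/N and N = 4300:
  stratum Region I: (1000/4300)²·25.60²/241 = 0.147071
  stratum Region II: (575/4300)²·18.40²/70 = 0.0864841
  stratum Region III: (1400/4300)²·64.04²/83 = 5.23774
  stratum Region IV: (1325/4300)²·47.81²/311 = 0.697866
V̂(ȳ_st) = 6.16916
SE(ȳ_st) = √6.16916 = 2.48378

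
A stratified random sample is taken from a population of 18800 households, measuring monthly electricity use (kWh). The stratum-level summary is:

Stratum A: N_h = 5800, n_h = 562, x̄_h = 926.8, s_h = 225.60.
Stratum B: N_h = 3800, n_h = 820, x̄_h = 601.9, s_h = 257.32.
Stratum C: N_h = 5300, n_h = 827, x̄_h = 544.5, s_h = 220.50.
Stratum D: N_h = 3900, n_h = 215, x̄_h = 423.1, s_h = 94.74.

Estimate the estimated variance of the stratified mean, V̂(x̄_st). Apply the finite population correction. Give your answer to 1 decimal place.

V̂(x̄_st) ≈ 16.0

V̂(x̄_st) = Σ W_h² (1 − n_h/N_h) s_h²/n_h, with W_h = N_h/N and N = 18800:
  stratum A: (5800/18800)²·(1 − 562/5800)·225.60²/562 = 7.7843
  stratum B: (3800/18800)²·(1 − 820/3800)·257.32²/820 = 2.58712
  stratum C: (5300/18800)²·(1 − 827/5300)·220.50²/827 = 3.9434
  stratum D: (3900/18800)²·(1 − 215/3900)·94.74²/215 = 1.69752
V̂(x̄_st) = 16.0123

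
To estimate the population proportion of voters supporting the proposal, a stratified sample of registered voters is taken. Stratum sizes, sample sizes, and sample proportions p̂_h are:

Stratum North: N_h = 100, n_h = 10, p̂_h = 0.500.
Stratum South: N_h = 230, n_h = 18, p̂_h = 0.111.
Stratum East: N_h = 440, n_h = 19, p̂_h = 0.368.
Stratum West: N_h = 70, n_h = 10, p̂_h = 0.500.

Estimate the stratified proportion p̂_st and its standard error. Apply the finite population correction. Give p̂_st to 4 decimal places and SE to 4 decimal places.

N = 840; stratum weights W_h = N_h/N.
p̂_st = Σ W_h p̂_h = (100·0.500 + 230·0.111 + 440·0.368 + 70·0.500)/840 = 0.32435
V̂(p̂_st) = Σ W_h² (1 − n_h/N_h) p̂_h(1−p̂_h)/(n_h−1):
  stratum North: (100/840)²·(1 − 10/100)·0.500·0.500/9 = 0.000354308
  stratum South: (230/840)²·(1 − 18/230)·0.111·0.889/17 = 0.000401126
  stratum East: (440/840)²·(1 − 19/440)·0.368·0.632/18 = 0.0033921
  stratum West: (70/840)²·(1 − 10/70)·0.500·0.500/9 = 0.000165344
V̂(p̂_st) = 0.00431288; SE = √V̂ = 0.0656725

p̂_st ≈ 0.3243, SE ≈ 0.0657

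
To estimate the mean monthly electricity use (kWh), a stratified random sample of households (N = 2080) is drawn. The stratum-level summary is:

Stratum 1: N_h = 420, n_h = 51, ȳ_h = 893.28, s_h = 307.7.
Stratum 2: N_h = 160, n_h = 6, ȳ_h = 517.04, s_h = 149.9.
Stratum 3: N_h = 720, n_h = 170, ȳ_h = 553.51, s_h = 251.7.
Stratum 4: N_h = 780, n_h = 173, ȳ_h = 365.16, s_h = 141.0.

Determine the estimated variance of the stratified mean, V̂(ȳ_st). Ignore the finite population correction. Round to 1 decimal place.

V̂(ȳ_st) = Σ W_h² s_h²/n_h, with W_h = N_h/N and N = 2080:
  stratum 1: (420/2080)²·307.7²/51 = 75.6932
  stratum 2: (160/2080)²·149.9²/6 = 22.1598
  stratum 3: (720/2080)²·251.7²/170 = 44.6535
  stratum 4: (780/2080)²·141.0²/173 = 16.1605
V̂(ȳ_st) = 158.667

V̂(ȳ_st) ≈ 158.7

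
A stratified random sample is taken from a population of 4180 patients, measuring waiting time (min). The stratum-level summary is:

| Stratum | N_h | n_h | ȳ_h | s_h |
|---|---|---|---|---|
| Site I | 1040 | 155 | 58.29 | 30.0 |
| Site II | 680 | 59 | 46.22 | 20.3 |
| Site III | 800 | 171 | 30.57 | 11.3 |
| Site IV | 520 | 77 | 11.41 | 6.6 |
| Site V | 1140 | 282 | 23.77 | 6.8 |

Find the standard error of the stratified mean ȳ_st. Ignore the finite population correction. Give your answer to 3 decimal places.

V̂(ȳ_st) = Σ W_h² s_h²/n_h, with W_h = N_h/N and N = 4180:
  stratum Site I: (1040/4180)²·30.0²/155 = 0.359439
  stratum Site II: (680/4180)²·20.3²/59 = 0.184844
  stratum Site III: (800/4180)²·11.3²/171 = 0.0273519
  stratum Site IV: (520/4180)²·6.6²/77 = 0.0087549
  stratum Site V: (1140/4180)²·6.8²/282 = 0.0121962
V̂(ȳ_st) = 0.592586
SE(ȳ_st) = √0.592586 = 0.769796

SE(ȳ_st) ≈ 0.770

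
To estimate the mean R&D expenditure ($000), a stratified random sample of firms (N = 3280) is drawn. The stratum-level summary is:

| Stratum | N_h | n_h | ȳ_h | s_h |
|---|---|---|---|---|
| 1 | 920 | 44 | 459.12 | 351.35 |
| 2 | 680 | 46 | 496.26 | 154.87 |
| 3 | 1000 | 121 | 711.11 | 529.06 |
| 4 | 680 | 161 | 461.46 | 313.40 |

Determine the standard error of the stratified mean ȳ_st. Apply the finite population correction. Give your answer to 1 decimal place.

SE(ȳ_st) ≈ 21.0

V̂(ȳ_st) = Σ W_h² (1 − n_h/N_h) s_h²/n_h, with W_h = N_h/N and N = 3280:
  stratum 1: (920/3280)²·(1 − 44/920)·351.35²/44 = 210.17
  stratum 2: (680/3280)²·(1 − 46/680)·154.87²/46 = 20.8943
  stratum 3: (1000/3280)²·(1 − 121/1000)·529.06²/121 = 189.002
  stratum 4: (680/3280)²·(1 − 161/680)·313.40²/161 = 20.0125
V̂(ȳ_st) = 440.079
SE(ȳ_st) = √440.079 = 20.9781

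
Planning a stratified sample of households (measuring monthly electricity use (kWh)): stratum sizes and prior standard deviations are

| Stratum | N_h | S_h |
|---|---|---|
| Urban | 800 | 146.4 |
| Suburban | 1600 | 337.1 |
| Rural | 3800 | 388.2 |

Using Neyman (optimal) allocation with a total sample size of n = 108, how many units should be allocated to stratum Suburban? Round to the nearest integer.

Neyman allocation: n_h = n · N_h S_h / Σ N_i S_i, with n = 108.
  stratum Urban: N_h·S_h = 800·146.4 = 117120.00
  stratum Suburban: N_h·S_h = 1600·337.1 = 539360.00
  stratum Rural: N_h·S_h = 3800·388.2 = 1475160.00
Σ N_h S_h = 2131640.00
n for stratum Suburban = 108·539360.00/2131640.00 = 27.327 → 27

27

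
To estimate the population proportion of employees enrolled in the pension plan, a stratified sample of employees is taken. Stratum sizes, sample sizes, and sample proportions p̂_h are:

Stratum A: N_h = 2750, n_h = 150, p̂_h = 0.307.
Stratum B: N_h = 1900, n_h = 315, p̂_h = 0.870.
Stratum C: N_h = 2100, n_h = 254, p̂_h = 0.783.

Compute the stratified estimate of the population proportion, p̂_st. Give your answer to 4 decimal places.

p̂_st ≈ 0.6136

N = 6750; stratum weights W_h = N_h/N.
p̂_st = Σ W_h p̂_h = (2750·0.307 + 1900·0.870 + 2100·0.783)/6750 = 0.61356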